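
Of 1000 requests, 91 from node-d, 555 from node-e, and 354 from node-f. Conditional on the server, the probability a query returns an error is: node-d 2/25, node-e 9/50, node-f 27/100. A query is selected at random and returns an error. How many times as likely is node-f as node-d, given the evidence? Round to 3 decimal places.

13.129

By Bayes' rule, posterior ∝ prior × likelihood:
  node-d: 0.091 × 0.08 = 0.00728
  node-e: 0.555 × 0.18 = 0.0999
  node-f: 0.354 × 0.27 = 0.09558
Total = 0.20276.
The ratio is 0.09558 / 0.00728 (the normalizer cancels) = 13.129.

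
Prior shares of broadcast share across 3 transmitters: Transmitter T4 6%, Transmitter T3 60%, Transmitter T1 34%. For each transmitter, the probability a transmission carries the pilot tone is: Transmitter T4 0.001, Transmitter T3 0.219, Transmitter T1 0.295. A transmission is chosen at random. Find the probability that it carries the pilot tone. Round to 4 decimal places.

0.2318

Unnormalized posteriors (prior × likelihood):
  Transmitter T4: 0.06 × 0.001 = 0.00006
  Transmitter T3: 0.6 × 0.219 = 0.1314
  Transmitter T1: 0.34 × 0.295 = 0.1003
P(pilot) = 0.00006 + 0.1314 + 0.1003 = 0.23176 → 0.2318.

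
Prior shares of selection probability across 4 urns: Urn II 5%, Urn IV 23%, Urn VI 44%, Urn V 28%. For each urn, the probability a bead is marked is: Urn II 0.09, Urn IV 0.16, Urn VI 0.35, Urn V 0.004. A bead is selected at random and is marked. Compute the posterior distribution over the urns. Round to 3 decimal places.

Unnormalized posteriors (prior × likelihood):
  Urn II: 0.05 × 0.09 = 0.0045
  Urn IV: 0.23 × 0.16 = 0.0368
  Urn VI: 0.44 × 0.35 = 0.154
  Urn V: 0.28 × 0.004 = 0.00112
Total = 0.19642.
P(Urn II | marked) = 0.0045/0.19642 ≈ 0.023
P(Urn IV | marked) = 0.0368/0.19642 ≈ 0.187
P(Urn VI | marked) = 0.154/0.19642 ≈ 0.784
P(Urn V | marked) = 0.00112/0.19642 ≈ 0.006

Urn II 0.023, Urn IV 0.187, Urn VI 0.784, Urn V 0.006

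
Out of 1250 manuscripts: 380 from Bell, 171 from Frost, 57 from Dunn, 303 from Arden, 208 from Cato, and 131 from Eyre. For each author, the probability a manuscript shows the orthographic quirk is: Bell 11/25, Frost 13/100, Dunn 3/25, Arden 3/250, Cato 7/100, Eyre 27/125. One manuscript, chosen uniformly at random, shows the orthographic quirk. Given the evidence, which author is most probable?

Unnormalized posteriors (prior × likelihood):
  Bell: 0.304 × 0.44 = 0.13376
  Frost: 0.1368 × 0.13 = 0.017784
  Dunn: 0.0456 × 0.12 = 0.005472
  Arden: 0.2424 × 0.012 = 0.0029088
  Cato: 0.1664 × 0.07 = 0.011648
  Eyre: 0.1048 × 0.216 = 0.0226368
Total = 0.1942096.
Largest term belongs to Bell, so Bell is most probable.

Bell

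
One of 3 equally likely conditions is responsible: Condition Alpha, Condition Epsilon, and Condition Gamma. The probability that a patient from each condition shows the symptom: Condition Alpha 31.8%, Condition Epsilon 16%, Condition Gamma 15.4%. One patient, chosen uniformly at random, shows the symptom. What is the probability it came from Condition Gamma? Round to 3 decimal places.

Since the prior is uniform, the posterior is proportional to the likelihood:
  Condition Alpha: 0.318
  Condition Epsilon: 0.16
  Condition Gamma: 0.154
Total = 0.632.
P(Condition Gamma | evidence) = 0.154 / 0.632 ≈ 0.244.

0.244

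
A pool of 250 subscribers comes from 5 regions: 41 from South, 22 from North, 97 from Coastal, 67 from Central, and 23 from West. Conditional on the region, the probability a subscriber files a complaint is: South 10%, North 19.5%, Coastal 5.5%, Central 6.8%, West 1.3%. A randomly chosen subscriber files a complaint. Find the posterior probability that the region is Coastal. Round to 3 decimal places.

0.287

Unnormalized posteriors (prior × likelihood):
  South: 0.164 × 0.1 = 0.0164
  North: 0.088 × 0.195 = 0.01716
  Coastal: 0.388 × 0.055 = 0.02134
  Central: 0.268 × 0.068 = 0.018224
  West: 0.092 × 0.013 = 0.001196
Total = 0.07432.
P(Coastal | evidence) = 0.02134 / 0.07432 ≈ 0.287.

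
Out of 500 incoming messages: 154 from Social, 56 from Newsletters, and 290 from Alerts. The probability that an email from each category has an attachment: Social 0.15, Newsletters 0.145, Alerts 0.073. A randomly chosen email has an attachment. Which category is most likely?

Social

Compute prior × likelihood for every hypothesis:
  Social: 0.308 × 0.15 = 0.0462
  Newsletters: 0.112 × 0.145 = 0.01624
  Alerts: 0.58 × 0.073 = 0.04234
Sum = 0.10478.
Largest term belongs to Social, so Social is most probable.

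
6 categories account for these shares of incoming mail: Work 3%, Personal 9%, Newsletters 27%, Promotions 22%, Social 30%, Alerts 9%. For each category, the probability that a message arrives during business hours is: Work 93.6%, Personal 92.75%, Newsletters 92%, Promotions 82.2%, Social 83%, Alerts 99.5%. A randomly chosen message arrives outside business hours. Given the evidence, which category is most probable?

Taking complements, P(off-hours | each) = Work 0.064, Personal 0.0725, Newsletters 0.08, Promotions 0.178, Social 0.17, Alerts 0.005.
Compute prior × likelihood for every hypothesis:
  Work: 0.03 × 0.064 = 0.00192
  Personal: 0.09 × 0.0725 = 0.006525
  Newsletters: 0.27 × 0.08 = 0.0216
  Promotions: 0.22 × 0.178 = 0.03916
  Social: 0.3 × 0.17 = 0.051
  Alerts: 0.09 × 0.005 = 0.00045
Normalizing constant = 0.120655.
Largest term belongs to Social, so Social is most probable.

Social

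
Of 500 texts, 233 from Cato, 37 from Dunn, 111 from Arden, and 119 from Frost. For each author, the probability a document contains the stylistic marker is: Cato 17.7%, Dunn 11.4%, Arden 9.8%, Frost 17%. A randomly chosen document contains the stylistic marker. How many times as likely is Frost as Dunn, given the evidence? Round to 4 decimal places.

Prior × likelihood for each hypothesis:
  Cato: 0.466 × 0.177 = 0.082482
  Dunn: 0.074 × 0.114 = 0.008436
  Arden: 0.222 × 0.098 = 0.021756
  Frost: 0.238 × 0.17 = 0.04046
Total = 0.153134.
The ratio is 0.04046 / 0.008436 (the normalizer cancels) = 4.7961.

4.7961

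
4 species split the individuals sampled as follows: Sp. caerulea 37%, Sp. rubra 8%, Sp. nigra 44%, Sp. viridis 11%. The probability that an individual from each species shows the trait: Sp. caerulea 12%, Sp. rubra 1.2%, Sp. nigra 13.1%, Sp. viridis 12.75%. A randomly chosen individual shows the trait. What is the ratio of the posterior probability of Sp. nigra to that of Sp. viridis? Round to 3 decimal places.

4.110

Compute prior × likelihood for every hypothesis:
  Sp. caerulea: 0.37 × 0.12 = 0.0444
  Sp. rubra: 0.08 × 0.012 = 0.00096
  Sp. nigra: 0.44 × 0.131 = 0.05764
  Sp. viridis: 0.11 × 0.1275 = 0.014025
Normalizing constant = 0.117025.
The ratio is 0.05764 / 0.014025 (the normalizer cancels) = 4.110.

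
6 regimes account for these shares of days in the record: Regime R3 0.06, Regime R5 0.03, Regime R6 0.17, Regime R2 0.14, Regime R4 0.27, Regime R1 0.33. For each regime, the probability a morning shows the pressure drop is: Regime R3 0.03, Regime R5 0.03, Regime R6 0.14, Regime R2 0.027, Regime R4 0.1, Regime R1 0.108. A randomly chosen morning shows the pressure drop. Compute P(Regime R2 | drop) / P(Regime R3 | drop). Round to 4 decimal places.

2.1000

By Bayes' rule, posterior ∝ prior × likelihood:
  Regime R3: 0.06 × 0.03 = 0.0018
  Regime R5: 0.03 × 0.03 = 0.0009
  Regime R6: 0.17 × 0.14 = 0.0238
  Regime R2: 0.14 × 0.027 = 0.00378
  Regime R4: 0.27 × 0.1 = 0.027
  Regime R1: 0.33 × 0.108 = 0.03564
Sum = 0.09292.
The ratio is 0.00378 / 0.0018 (the normalizer cancels) = 2.1000.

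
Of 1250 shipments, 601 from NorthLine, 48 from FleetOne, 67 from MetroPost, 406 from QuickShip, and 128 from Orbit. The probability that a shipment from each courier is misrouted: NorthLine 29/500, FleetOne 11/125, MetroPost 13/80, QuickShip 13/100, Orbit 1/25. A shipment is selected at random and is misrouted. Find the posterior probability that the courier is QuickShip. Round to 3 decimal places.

0.489

Unnormalized posteriors (prior × likelihood):
  NorthLine: 0.4808 × 0.058 = 0.0278864
  FleetOne: 0.0384 × 0.088 = 0.0033792
  MetroPost: 0.0536 × 0.1625 = 0.00871
  QuickShip: 0.3248 × 0.13 = 0.042224
  Orbit: 0.1024 × 0.04 = 0.004096
Total = 0.0862956.
P(QuickShip | evidence) = 0.042224 / 0.0862956 ≈ 0.489.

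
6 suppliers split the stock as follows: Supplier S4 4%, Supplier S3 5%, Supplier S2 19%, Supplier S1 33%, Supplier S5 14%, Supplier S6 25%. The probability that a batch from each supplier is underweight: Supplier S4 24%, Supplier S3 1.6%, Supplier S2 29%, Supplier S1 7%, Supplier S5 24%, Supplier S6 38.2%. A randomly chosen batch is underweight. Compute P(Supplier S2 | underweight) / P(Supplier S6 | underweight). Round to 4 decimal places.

0.5770

By Bayes' rule, posterior ∝ prior × likelihood:
  Supplier S4: 0.04 × 0.24 = 0.0096
  Supplier S3: 0.05 × 0.016 = 0.0008
  Supplier S2: 0.19 × 0.29 = 0.0551
  Supplier S1: 0.33 × 0.07 = 0.0231
  Supplier S5: 0.14 × 0.24 = 0.0336
  Supplier S6: 0.25 × 0.382 = 0.0955
Total = 0.2177.
The ratio is 0.0551 / 0.0955 (the normalizer cancels) = 0.5770.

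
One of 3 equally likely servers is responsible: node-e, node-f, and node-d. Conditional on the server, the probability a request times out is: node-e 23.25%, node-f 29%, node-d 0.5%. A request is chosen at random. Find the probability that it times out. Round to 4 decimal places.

With a uniform prior (1/3 each), posterior ∝ likelihood:
  node-e: 0.2325
  node-f: 0.29
  node-d: 0.005
P(timeout) = (1/3) × (0.2325 + 0.29 + 0.005) = 0.5275/3 ≈ 0.1758.

0.1758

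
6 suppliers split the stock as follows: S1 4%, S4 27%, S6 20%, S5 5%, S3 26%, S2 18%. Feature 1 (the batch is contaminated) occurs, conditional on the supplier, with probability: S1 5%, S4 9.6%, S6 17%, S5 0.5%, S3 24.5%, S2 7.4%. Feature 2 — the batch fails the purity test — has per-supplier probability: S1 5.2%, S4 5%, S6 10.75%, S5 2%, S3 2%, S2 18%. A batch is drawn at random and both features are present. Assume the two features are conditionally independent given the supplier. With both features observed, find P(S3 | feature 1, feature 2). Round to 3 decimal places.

Prior × likelihood for each hypothesis:
  S1: 0.04 × 0.05 × 0.052 = 0.000104
  S4: 0.27 × 0.096 × 0.05 = 0.001296
  S6: 0.2 × 0.17 × 0.1075 = 0.003655
  S5: 0.05 × 0.005 × 0.02 = 0.000005
  S3: 0.26 × 0.245 × 0.02 = 0.001274
  S2: 0.18 × 0.074 × 0.18 = 0.0023976
Total = 0.0087316.
P(S3 | evidence) = 0.001274 / 0.0087316 ≈ 0.146.

0.146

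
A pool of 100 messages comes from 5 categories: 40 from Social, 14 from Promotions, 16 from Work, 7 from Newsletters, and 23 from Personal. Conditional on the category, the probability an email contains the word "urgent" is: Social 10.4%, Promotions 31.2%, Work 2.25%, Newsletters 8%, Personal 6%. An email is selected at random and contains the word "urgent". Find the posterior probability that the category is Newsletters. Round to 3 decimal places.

By Bayes' rule, posterior ∝ prior × likelihood:
  Social: 0.4 × 0.104 = 0.0416
  Promotions: 0.14 × 0.312 = 0.04368
  Work: 0.16 × 0.0225 = 0.0036
  Newsletters: 0.07 × 0.08 = 0.0056
  Personal: 0.23 × 0.06 = 0.0138
Sum = 0.10828.
P(Newsletters | evidence) = 0.0056 / 0.10828 ≈ 0.052.

0.052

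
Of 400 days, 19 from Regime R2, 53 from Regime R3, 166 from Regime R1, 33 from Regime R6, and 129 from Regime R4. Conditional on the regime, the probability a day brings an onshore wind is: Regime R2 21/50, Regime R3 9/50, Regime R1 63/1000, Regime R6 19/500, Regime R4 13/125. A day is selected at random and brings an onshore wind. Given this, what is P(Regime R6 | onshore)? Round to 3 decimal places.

Compute prior × likelihood for every hypothesis:
  Regime R2: 0.0475 × 0.42 = 0.01995
  Regime R3: 0.1325 × 0.18 = 0.02385
  Regime R1: 0.415 × 0.063 = 0.026145
  Regime R6: 0.0825 × 0.038 = 0.003135
  Regime R4: 0.3225 × 0.104 = 0.03354
Sum = 0.10662.
P(Regime R6 | evidence) = 0.003135 / 0.10662 ≈ 0.029.

0.029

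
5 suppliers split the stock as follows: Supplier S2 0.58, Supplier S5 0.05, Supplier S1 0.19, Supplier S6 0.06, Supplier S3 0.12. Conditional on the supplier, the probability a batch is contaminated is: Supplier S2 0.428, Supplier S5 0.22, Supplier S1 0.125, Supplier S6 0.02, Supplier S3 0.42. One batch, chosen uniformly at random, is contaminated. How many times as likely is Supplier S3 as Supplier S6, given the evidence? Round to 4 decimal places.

Unnormalized posteriors (prior × likelihood):
  Supplier S2: 0.58 × 0.428 = 0.24824
  Supplier S5: 0.05 × 0.22 = 0.011
  Supplier S1: 0.19 × 0.125 = 0.02375
  Supplier S6: 0.06 × 0.02 = 0.0012
  Supplier S3: 0.12 × 0.42 = 0.0504
Total = 0.33459.
The ratio is 0.0504 / 0.0012 (the normalizer cancels) = 42.0000.

42.0000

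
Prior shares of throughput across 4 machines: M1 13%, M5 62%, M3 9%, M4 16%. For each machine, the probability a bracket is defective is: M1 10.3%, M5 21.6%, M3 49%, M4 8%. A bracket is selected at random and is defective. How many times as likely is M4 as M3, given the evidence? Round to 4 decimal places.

By Bayes' rule, posterior ∝ prior × likelihood:
  M1: 0.13 × 0.103 = 0.01339
  M5: 0.62 × 0.216 = 0.13392
  M3: 0.09 × 0.49 = 0.0441
  M4: 0.16 × 0.08 = 0.0128
Sum = 0.20421.
The ratio is 0.0128 / 0.0441 (the normalizer cancels) = 0.2902.

0.2902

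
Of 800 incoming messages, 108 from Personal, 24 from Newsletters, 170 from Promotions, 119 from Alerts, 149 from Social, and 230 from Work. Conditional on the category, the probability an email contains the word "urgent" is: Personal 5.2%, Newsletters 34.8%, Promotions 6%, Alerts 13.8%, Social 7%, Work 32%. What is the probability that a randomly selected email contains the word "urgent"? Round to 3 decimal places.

Compute prior × likelihood for every hypothesis:
  Personal: 0.135 × 0.052 = 0.00702
  Newsletters: 0.03 × 0.348 = 0.01044
  Promotions: 0.2125 × 0.06 = 0.01275
  Alerts: 0.14875 × 0.138 = 0.0205275
  Social: 0.18625 × 0.07 = 0.0130375
  Work: 0.2875 × 0.32 = 0.092
P(urgent-flag) = 0.00702 + 0.01044 + 0.01275 + 0.0205275 + 0.0130375 + 0.092 = 0.155775 → 0.156.

0.156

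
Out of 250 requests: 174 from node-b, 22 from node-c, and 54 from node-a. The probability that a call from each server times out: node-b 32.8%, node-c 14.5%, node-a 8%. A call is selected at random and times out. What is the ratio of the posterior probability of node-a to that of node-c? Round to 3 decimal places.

1.354

Prior × likelihood for each hypothesis:
  node-b: 0.696 × 0.328 = 0.228288
  node-c: 0.088 × 0.145 = 0.01276
  node-a: 0.216 × 0.08 = 0.01728
Sum = 0.258328.
The ratio is 0.01728 / 0.01276 (the normalizer cancels) = 1.354.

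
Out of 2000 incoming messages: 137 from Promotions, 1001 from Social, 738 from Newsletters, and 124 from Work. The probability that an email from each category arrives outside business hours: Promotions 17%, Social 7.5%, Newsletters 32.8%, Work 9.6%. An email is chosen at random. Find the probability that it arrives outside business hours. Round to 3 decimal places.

0.176

Compute prior × likelihood for every hypothesis:
  Promotions: 0.0685 × 0.17 = 0.011645
  Social: 0.5005 × 0.075 = 0.0375375
  Newsletters: 0.369 × 0.328 = 0.121032
  Work: 0.062 × 0.096 = 0.005952
P(off-hours) = 0.011645 + 0.0375375 + 0.121032 + 0.005952 = 0.1761665 → 0.176.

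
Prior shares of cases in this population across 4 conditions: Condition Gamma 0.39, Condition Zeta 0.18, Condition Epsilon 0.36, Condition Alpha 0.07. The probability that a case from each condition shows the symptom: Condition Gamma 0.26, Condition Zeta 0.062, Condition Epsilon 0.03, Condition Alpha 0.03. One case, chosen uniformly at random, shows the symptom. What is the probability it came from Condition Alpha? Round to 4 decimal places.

0.0167

By Bayes' rule, posterior ∝ prior × likelihood:
  Condition Gamma: 0.39 × 0.26 = 0.1014
  Condition Zeta: 0.18 × 0.062 = 0.01116
  Condition Epsilon: 0.36 × 0.03 = 0.0108
  Condition Alpha: 0.07 × 0.03 = 0.0021
Normalizing constant = 0.12546.
P(Condition Alpha | evidence) = 0.0021 / 0.12546 ≈ 0.0167.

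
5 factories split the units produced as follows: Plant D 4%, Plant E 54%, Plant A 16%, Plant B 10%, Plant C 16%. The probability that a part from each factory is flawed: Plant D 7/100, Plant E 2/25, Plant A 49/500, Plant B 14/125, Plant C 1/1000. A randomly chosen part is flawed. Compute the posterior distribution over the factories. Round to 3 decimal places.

Unnormalized posteriors (prior × likelihood):
  Plant D: 0.04 × 0.07 = 0.0028
  Plant E: 0.54 × 0.08 = 0.0432
  Plant A: 0.16 × 0.098 = 0.01568
  Plant B: 0.1 × 0.112 = 0.0112
  Plant C: 0.16 × 0.001 = 0.00016
Normalizing constant = 0.07304.
P(Plant D | flawed) = 0.0028/0.07304 ≈ 0.038
P(Plant E | flawed) = 0.0432/0.07304 ≈ 0.591
P(Plant A | flawed) = 0.01568/0.07304 ≈ 0.215
P(Plant B | flawed) = 0.0112/0.07304 ≈ 0.153
P(Plant C | flawed) = 0.00016/0.07304 ≈ 0.002

Plant D 0.038, Plant E 0.591, Plant A 0.215, Plant B 0.153, Plant C 0.002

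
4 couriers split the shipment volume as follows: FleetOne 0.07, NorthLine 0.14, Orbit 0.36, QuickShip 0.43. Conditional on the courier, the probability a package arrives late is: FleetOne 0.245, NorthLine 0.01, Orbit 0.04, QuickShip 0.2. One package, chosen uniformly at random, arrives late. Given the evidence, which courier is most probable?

By Bayes' rule, posterior ∝ prior × likelihood:
  FleetOne: 0.07 × 0.245 = 0.01715
  NorthLine: 0.14 × 0.01 = 0.0014
  Orbit: 0.36 × 0.04 = 0.0144
  QuickShip: 0.43 × 0.2 = 0.086
Normalizing constant = 0.11895.
Largest term belongs to QuickShip, so QuickShip is most probable.

QuickShip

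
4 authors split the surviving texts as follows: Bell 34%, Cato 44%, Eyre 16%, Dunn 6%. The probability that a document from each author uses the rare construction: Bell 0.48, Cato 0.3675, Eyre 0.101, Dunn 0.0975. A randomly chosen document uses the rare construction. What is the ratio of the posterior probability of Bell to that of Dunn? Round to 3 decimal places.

Compute prior × likelihood for every hypothesis:
  Bell: 0.34 × 0.48 = 0.1632
  Cato: 0.44 × 0.3675 = 0.1617
  Eyre: 0.16 × 0.101 = 0.01616
  Dunn: 0.06 × 0.0975 = 0.00585
Normalizing constant = 0.34691.
The ratio is 0.1632 / 0.00585 (the normalizer cancels) = 27.897.

27.897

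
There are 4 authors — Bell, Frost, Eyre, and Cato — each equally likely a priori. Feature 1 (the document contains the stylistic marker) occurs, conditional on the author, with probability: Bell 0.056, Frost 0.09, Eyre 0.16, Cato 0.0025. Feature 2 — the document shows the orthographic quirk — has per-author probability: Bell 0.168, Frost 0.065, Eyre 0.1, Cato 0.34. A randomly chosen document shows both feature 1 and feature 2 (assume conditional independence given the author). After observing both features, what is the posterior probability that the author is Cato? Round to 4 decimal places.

0.0265

With a uniform prior (1/4 each), posterior ∝ likelihood:
  Bell: 0.056 × 0.168 = 0.009408
  Frost: 0.09 × 0.065 = 0.00585
  Eyre: 0.16 × 0.1 = 0.016
  Cato: 0.0025 × 0.34 = 0.00085
Normalizing constant = 0.032108.
P(Cato | evidence) = 0.00085 / 0.032108 ≈ 0.0265.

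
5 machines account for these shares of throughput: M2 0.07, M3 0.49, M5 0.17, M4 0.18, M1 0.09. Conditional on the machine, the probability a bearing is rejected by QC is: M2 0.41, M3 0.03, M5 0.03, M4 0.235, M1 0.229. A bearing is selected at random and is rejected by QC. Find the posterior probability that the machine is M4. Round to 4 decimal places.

Unnormalized posteriors (prior × likelihood):
  M2: 0.07 × 0.41 = 0.0287
  M3: 0.49 × 0.03 = 0.0147
  M5: 0.17 × 0.03 = 0.0051
  M4: 0.18 × 0.235 = 0.0423
  M1: 0.09 × 0.229 = 0.02061
Normalizing constant = 0.11141.
P(M4 | evidence) = 0.0423 / 0.11141 ≈ 0.3797.

0.3797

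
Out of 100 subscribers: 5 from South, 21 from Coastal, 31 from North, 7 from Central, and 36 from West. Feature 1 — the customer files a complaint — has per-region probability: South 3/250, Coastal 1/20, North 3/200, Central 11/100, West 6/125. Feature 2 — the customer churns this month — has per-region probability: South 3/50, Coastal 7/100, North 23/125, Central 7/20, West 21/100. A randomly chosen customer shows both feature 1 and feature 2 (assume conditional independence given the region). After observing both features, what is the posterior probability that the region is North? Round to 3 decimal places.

Compute prior × likelihood for every hypothesis:
  South: 0.05 × 0.012 × 0.06 = 0.000036
  Coastal: 0.21 × 0.05 × 0.07 = 0.000735
  North: 0.31 × 0.015 × 0.184 = 0.0008556
  Central: 0.07 × 0.11 × 0.35 = 0.002695
  West: 0.36 × 0.048 × 0.21 = 0.0036288
Total = 0.0079504.
P(North | evidence) = 0.0008556 / 0.0079504 ≈ 0.108.

0.108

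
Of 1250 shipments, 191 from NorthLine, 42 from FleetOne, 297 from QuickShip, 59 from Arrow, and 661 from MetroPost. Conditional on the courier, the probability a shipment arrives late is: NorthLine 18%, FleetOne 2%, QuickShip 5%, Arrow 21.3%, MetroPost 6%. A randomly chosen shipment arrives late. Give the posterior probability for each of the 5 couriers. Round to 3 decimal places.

By Bayes' rule, posterior ∝ prior × likelihood:
  NorthLine: 0.1528 × 0.18 = 0.027504
  FleetOne: 0.0336 × 0.02 = 0.000672
  QuickShip: 0.2376 × 0.05 = 0.01188
  Arrow: 0.0472 × 0.213 = 0.0100536
  MetroPost: 0.5288 × 0.06 = 0.031728
Normalizing constant = 0.0818376.
P(NorthLine | late) = 0.027504/0.0818376 ≈ 0.336
P(FleetOne | late) = 0.000672/0.0818376 ≈ 0.008
P(QuickShip | late) = 0.01188/0.0818376 ≈ 0.145
P(Arrow | late) = 0.0100536/0.0818376 ≈ 0.123
P(MetroPost | late) = 0.031728/0.0818376 ≈ 0.388

NorthLine 0.336, FleetOne 0.008, QuickShip 0.145, Arrow 0.123, MetroPost 0.388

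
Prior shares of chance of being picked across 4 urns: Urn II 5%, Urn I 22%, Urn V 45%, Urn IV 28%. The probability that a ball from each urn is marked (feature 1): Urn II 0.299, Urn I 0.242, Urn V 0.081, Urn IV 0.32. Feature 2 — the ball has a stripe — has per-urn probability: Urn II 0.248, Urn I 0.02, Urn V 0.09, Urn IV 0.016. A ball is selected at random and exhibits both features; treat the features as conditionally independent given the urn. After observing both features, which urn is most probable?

By Bayes' rule, posterior ∝ prior × likelihood:
  Urn II: 0.05 × 0.299 × 0.248 = 0.0037076
  Urn I: 0.22 × 0.242 × 0.02 = 0.0010648
  Urn V: 0.45 × 0.081 × 0.09 = 0.0032805
  Urn IV: 0.28 × 0.32 × 0.016 = 0.0014336
Normalizing constant = 0.0094865.
Largest term belongs to Urn II, so Urn II is most probable.

Urn II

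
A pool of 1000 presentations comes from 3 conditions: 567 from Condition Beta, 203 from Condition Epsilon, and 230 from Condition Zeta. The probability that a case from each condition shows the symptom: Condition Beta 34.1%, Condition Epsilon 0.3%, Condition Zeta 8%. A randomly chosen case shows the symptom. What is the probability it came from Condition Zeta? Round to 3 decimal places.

0.087

Prior × likelihood for each hypothesis:
  Condition Beta: 0.567 × 0.341 = 0.193347
  Condition Epsilon: 0.203 × 0.003 = 0.000609
  Condition Zeta: 0.23 × 0.08 = 0.0184
Normalizing constant = 0.212356.
P(Condition Zeta | evidence) = 0.0184 / 0.212356 ≈ 0.087.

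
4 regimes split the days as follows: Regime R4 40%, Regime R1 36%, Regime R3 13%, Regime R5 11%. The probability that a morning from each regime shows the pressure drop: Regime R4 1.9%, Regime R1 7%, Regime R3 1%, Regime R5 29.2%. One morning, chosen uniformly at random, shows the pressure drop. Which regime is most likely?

By Bayes' rule, posterior ∝ prior × likelihood:
  Regime R4: 0.4 × 0.019 = 0.0076
  Regime R1: 0.36 × 0.07 = 0.0252
  Regime R3: 0.13 × 0.01 = 0.0013
  Regime R5: 0.11 × 0.292 = 0.03212
Sum = 0.06622.
Largest term belongs to Regime R5, so Regime R5 is most probable.

Regime R5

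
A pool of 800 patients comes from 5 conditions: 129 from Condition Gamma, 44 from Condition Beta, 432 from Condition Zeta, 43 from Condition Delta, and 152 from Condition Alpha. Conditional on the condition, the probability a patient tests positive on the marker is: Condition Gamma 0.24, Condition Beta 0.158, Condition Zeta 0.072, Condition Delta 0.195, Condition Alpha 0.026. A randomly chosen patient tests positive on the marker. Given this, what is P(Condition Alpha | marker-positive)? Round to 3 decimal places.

By Bayes' rule, posterior ∝ prior × likelihood:
  Condition Gamma: 0.16125 × 0.24 = 0.0387
  Condition Beta: 0.055 × 0.158 = 0.00869
  Condition Zeta: 0.54 × 0.072 = 0.03888
  Condition Delta: 0.05375 × 0.195 = 0.01048125
  Condition Alpha: 0.19 × 0.026 = 0.00494
Sum = 0.10169125.
P(Condition Alpha | evidence) = 0.00494 / 0.10169125 ≈ 0.049.

0.049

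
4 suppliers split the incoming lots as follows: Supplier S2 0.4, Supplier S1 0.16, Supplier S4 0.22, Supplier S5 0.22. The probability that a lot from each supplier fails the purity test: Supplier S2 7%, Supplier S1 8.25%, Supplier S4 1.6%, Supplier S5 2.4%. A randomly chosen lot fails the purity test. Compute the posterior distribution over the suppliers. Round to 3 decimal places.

Prior × likelihood for each hypothesis:
  Supplier S2: 0.4 × 0.07 = 0.028
  Supplier S1: 0.16 × 0.0825 = 0.0132
  Supplier S4: 0.22 × 0.016 = 0.00352
  Supplier S5: 0.22 × 0.024 = 0.00528
Normalizing constant = 0.05.
P(Supplier S2 | off-spec) = 0.028/0.05 ≈ 0.560
P(Supplier S1 | off-spec) = 0.0132/0.05 ≈ 0.264
P(Supplier S4 | off-spec) = 0.00352/0.05 ≈ 0.070
P(Supplier S5 | off-spec) = 0.00528/0.05 ≈ 0.106
(Check: 0.560+0.264+0.070+0.106 = 1.000.)

Supplier S2 0.560, Supplier S1 0.264, Supplier S4 0.070, Supplier S5 0.106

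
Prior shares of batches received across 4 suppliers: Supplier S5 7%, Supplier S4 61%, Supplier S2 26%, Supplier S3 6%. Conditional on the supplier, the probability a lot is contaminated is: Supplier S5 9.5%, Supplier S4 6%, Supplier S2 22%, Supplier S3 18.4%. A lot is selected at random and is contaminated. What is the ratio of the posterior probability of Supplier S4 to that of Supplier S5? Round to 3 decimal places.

Compute prior × likelihood for every hypothesis:
  Supplier S5: 0.07 × 0.095 = 0.00665
  Supplier S4: 0.61 × 0.06 = 0.0366
  Supplier S2: 0.26 × 0.22 = 0.0572
  Supplier S3: 0.06 × 0.184 = 0.01104
Normalizing constant = 0.11149.
The ratio is 0.0366 / 0.00665 (the normalizer cancels) = 5.504.

5.504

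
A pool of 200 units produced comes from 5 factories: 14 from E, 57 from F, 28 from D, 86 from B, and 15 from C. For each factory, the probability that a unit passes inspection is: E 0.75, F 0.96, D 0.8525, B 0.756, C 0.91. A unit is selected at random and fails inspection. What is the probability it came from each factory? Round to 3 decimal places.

E 0.109, F 0.071, D 0.128, B 0.651, C 0.042

Taking complements, P(nonconforming | each) = E 0.25, F 0.04, D 0.1475, B 0.244, C 0.09.
Compute prior × likelihood for every hypothesis:
  E: 0.07 × 0.25 = 0.0175
  F: 0.285 × 0.04 = 0.0114
  D: 0.14 × 0.1475 = 0.02065
  B: 0.43 × 0.244 = 0.10492
  C: 0.075 × 0.09 = 0.00675
Total = 0.16122.
P(E | nonconforming) = 0.0175/0.16122 ≈ 0.109
P(F | nonconforming) = 0.0114/0.16122 ≈ 0.071
P(D | nonconforming) = 0.02065/0.16122 ≈ 0.128
P(B | nonconforming) = 0.10492/0.16122 ≈ 0.651
P(C | nonconforming) = 0.00675/0.16122 ≈ 0.042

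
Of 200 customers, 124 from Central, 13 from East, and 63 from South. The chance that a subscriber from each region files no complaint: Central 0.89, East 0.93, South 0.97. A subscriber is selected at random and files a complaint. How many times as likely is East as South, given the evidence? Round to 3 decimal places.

Taking complements, P(complaint | each) = Central 0.11, East 0.07, South 0.03.
Prior × likelihood for each hypothesis:
  Central: 0.62 × 0.11 = 0.0682
  East: 0.065 × 0.07 = 0.00455
  South: 0.315 × 0.03 = 0.00945
Sum = 0.0822.
The ratio is 0.00455 / 0.00945 (the normalizer cancels) = 0.481.

0.481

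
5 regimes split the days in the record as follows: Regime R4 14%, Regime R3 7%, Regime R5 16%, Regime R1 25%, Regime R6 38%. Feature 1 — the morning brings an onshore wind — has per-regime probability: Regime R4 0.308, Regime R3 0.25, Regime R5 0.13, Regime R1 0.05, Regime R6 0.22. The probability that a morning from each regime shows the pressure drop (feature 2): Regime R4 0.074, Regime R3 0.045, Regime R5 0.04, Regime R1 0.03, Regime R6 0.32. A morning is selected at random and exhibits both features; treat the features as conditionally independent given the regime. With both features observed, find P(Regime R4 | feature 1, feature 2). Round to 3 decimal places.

Prior × likelihood for each hypothesis:
  Regime R4: 0.14 × 0.308 × 0.074 = 0.00319088
  Regime R3: 0.07 × 0.25 × 0.045 = 0.0007875
  Regime R5: 0.16 × 0.13 × 0.04 = 0.000832
  Regime R1: 0.25 × 0.05 × 0.03 = 0.000375
  Regime R6: 0.38 × 0.22 × 0.32 = 0.026752
Normalizing constant = 0.03193738.
P(Regime R4 | evidence) = 0.00319088 / 0.03193738 ≈ 0.100.

0.100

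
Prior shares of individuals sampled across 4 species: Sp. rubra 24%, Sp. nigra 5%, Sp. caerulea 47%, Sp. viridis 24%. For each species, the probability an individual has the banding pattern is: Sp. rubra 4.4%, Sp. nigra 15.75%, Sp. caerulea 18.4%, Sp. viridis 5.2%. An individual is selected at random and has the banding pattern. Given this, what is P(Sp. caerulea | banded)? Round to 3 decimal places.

0.737

Unnormalized posteriors (prior × likelihood):
  Sp. rubra: 0.24 × 0.044 = 0.01056
  Sp. nigra: 0.05 × 0.1575 = 0.007875
  Sp. caerulea: 0.47 × 0.184 = 0.08648
  Sp. viridis: 0.24 × 0.052 = 0.01248
Total = 0.117395.
P(Sp. caerulea | evidence) = 0.08648 / 0.117395 ≈ 0.737.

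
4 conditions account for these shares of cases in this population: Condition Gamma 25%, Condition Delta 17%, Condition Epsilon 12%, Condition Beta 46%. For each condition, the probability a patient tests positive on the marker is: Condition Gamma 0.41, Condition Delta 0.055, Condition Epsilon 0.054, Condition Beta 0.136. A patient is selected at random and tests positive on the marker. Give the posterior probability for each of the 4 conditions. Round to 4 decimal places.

By Bayes' rule, posterior ∝ prior × likelihood:
  Condition Gamma: 0.25 × 0.41 = 0.1025
  Condition Delta: 0.17 × 0.055 = 0.00935
  Condition Epsilon: 0.12 × 0.054 = 0.00648
  Condition Beta: 0.46 × 0.136 = 0.06256
Sum = 0.18089.
P(Condition Gamma | marker-positive) = 0.1025/0.18089 ≈ 0.5666
P(Condition Delta | marker-positive) = 0.00935/0.18089 ≈ 0.0517
P(Condition Epsilon | marker-positive) = 0.00648/0.18089 ≈ 0.0358
P(Condition Beta | marker-positive) = 0.06256/0.18089 ≈ 0.3458

Condition Gamma 0.5666, Condition Delta 0.0517, Condition Epsilon 0.0358, Condition Beta 0.3458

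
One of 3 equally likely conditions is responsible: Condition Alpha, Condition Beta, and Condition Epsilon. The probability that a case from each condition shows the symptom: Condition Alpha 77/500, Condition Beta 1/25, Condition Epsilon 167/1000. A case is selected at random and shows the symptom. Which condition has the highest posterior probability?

Condition Epsilon

Since the prior is uniform, the posterior is proportional to the likelihood:
  Condition Alpha: 0.154
  Condition Beta: 0.04
  Condition Epsilon: 0.167
Normalizing constant = 0.361.
Largest term belongs to Condition Epsilon, so Condition Epsilon is most probable.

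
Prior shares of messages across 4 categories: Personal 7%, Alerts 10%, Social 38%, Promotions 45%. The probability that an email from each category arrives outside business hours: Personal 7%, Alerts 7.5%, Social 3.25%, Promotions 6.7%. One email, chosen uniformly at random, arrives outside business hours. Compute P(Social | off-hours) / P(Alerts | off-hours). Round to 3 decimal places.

By Bayes' rule, posterior ∝ prior × likelihood:
  Personal: 0.07 × 0.07 = 0.0049
  Alerts: 0.1 × 0.075 = 0.0075
  Social: 0.38 × 0.0325 = 0.01235
  Promotions: 0.45 × 0.067 = 0.03015
Total = 0.0549.
The ratio is 0.01235 / 0.0075 (the normalizer cancels) = 1.647.

1.647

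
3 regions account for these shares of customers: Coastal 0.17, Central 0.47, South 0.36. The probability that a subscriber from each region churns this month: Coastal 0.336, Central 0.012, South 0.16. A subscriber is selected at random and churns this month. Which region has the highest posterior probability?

South

Compute prior × likelihood for every hypothesis:
  Coastal: 0.17 × 0.336 = 0.05712
  Central: 0.47 × 0.012 = 0.00564
  South: 0.36 × 0.16 = 0.0576
Total = 0.12036.
Largest term belongs to South, so South is most probable.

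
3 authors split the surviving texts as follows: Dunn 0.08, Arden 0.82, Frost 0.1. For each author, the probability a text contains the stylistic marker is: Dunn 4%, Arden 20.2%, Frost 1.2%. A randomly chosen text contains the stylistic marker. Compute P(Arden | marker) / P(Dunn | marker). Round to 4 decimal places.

51.7625

Prior × likelihood for each hypothesis:
  Dunn: 0.08 × 0.04 = 0.0032
  Arden: 0.82 × 0.202 = 0.16564
  Frost: 0.1 × 0.012 = 0.0012
Sum = 0.17004.
The ratio is 0.16564 / 0.0032 (the normalizer cancels) = 51.7625.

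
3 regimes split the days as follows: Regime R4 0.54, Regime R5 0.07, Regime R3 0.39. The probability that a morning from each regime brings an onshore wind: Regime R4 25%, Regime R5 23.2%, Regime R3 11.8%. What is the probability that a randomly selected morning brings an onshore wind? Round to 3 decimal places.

Prior × likelihood for each hypothesis:
  Regime R4: 0.54 × 0.25 = 0.135
  Regime R5: 0.07 × 0.232 = 0.01624
  Regime R3: 0.39 × 0.118 = 0.04602
P(onshore) = 0.135 + 0.01624 + 0.04602 = 0.19726 → 0.197.

0.197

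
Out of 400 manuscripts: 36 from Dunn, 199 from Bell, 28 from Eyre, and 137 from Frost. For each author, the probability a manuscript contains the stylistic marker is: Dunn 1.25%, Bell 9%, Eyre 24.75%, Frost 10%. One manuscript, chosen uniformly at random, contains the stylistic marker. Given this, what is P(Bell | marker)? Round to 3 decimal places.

Unnormalized posteriors (prior × likelihood):
  Dunn: 0.09 × 0.0125 = 0.001125
  Bell: 0.4975 × 0.09 = 0.044775
  Eyre: 0.07 × 0.2475 = 0.017325
  Frost: 0.3425 × 0.1 = 0.03425
Sum = 0.097475.
P(Bell | evidence) = 0.044775 / 0.097475 ≈ 0.459.

0.459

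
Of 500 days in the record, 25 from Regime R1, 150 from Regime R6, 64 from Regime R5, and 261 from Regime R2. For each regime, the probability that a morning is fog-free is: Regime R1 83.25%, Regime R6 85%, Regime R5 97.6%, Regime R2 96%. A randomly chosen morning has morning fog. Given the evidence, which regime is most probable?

Regime R6

Taking complements, P(fog | each) = Regime R1 0.1675, Regime R6 0.15, Regime R5 0.024, Regime R2 0.04.
Prior × likelihood for each hypothesis:
  Regime R1: 0.05 × 0.1675 = 0.008375
  Regime R6: 0.3 × 0.15 = 0.045
  Regime R5: 0.128 × 0.024 = 0.003072
  Regime R2: 0.522 × 0.04 = 0.02088
Total = 0.077327.
Largest term belongs to Regime R6, so Regime R6 is most probable.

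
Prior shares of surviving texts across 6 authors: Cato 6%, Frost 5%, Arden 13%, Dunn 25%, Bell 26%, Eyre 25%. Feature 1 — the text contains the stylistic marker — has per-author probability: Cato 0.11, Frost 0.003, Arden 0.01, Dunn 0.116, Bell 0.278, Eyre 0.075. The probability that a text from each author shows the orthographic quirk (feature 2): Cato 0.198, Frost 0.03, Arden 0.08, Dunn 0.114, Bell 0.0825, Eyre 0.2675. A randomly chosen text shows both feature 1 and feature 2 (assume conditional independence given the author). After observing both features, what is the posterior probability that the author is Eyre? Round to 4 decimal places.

Compute prior × likelihood for every hypothesis:
  Cato: 0.06 × 0.11 × 0.198 = 0.0013068
  Frost: 0.05 × 0.003 × 0.03 = 0.0000045
  Arden: 0.13 × 0.01 × 0.08 = 0.000104
  Dunn: 0.25 × 0.116 × 0.114 = 0.003306
  Bell: 0.26 × 0.278 × 0.0825 = 0.0059631
  Eyre: 0.25 × 0.075 × 0.2675 = 0.005015625
Total = 0.015700025.
P(Eyre | evidence) = 0.005015625 / 0.015700025 ≈ 0.3195.

0.3195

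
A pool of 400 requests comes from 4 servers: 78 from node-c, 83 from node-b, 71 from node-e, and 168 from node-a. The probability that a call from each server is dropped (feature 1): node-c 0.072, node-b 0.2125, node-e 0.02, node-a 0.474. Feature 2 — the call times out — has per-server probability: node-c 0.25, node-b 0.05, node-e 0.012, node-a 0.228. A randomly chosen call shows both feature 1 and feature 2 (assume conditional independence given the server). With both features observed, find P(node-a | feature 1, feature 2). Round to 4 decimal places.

0.8874

Compute prior × likelihood for every hypothesis:
  node-c: 0.195 × 0.072 × 0.25 = 0.00351
  node-b: 0.2075 × 0.2125 × 0.05 = 0.0022046875
  node-e: 0.1775 × 0.02 × 0.012 = 0.0000426
  node-a: 0.42 × 0.474 × 0.228 = 0.04539024
Sum = 0.0511475275.
P(node-a | evidence) = 0.04539024 / 0.0511475275 ≈ 0.8874.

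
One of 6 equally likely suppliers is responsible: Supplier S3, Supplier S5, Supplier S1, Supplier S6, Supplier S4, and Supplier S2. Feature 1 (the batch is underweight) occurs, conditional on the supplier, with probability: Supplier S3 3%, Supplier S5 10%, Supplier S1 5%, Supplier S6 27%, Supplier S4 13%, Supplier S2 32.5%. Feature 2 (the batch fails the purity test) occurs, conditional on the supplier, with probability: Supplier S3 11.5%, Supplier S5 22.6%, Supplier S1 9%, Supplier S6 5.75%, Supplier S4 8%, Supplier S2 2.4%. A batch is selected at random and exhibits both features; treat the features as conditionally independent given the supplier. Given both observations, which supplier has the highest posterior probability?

Supplier S5

Since the prior is uniform, the posterior is proportional to the likelihood:
  Supplier S3: 0.03 × 0.115 = 0.00345
  Supplier S5: 0.1 × 0.226 = 0.0226
  Supplier S1: 0.05 × 0.09 = 0.0045
  Supplier S6: 0.27 × 0.0575 = 0.015525
  Supplier S4: 0.13 × 0.08 = 0.0104
  Supplier S2: 0.325 × 0.024 = 0.0078
Total = 0.064275.
Largest term belongs to Supplier S5, so Supplier S5 is most probable.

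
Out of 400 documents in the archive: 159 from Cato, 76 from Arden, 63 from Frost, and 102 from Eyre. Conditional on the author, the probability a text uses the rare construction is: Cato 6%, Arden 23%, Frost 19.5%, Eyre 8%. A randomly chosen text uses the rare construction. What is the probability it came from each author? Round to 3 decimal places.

Cato 0.201, Arden 0.368, Frost 0.259, Eyre 0.172

By Bayes' rule, posterior ∝ prior × likelihood:
  Cato: 0.3975 × 0.06 = 0.02385
  Arden: 0.19 × 0.23 = 0.0437
  Frost: 0.1575 × 0.195 = 0.0307125
  Eyre: 0.255 × 0.08 = 0.0204
Sum = 0.1186625.
P(Cato | rare-form) = 0.02385/0.1186625 ≈ 0.201
P(Arden | rare-form) = 0.0437/0.1186625 ≈ 0.368
P(Frost | rare-form) = 0.0307125/0.1186625 ≈ 0.259
P(Eyre | rare-form) = 0.0204/0.1186625 ≈ 0.172
(Check: 0.201+0.368+0.259+0.172 = 1.000.)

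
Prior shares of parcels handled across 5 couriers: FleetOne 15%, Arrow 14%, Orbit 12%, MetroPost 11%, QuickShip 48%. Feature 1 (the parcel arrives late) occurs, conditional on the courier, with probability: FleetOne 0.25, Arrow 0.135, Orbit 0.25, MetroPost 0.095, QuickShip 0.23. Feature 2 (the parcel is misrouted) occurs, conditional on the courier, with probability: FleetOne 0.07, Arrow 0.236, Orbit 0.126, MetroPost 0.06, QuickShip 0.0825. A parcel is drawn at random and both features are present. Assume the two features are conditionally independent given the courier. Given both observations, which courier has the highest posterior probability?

QuickShip

By Bayes' rule, posterior ∝ prior × likelihood:
  FleetOne: 0.15 × 0.25 × 0.07 = 0.002625
  Arrow: 0.14 × 0.135 × 0.236 = 0.0044604
  Orbit: 0.12 × 0.25 × 0.126 = 0.00378
  MetroPost: 0.11 × 0.095 × 0.06 = 0.000627
  QuickShip: 0.48 × 0.23 × 0.0825 = 0.009108
Total = 0.0206004.
Largest term belongs to QuickShip, so QuickShip is most probable.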